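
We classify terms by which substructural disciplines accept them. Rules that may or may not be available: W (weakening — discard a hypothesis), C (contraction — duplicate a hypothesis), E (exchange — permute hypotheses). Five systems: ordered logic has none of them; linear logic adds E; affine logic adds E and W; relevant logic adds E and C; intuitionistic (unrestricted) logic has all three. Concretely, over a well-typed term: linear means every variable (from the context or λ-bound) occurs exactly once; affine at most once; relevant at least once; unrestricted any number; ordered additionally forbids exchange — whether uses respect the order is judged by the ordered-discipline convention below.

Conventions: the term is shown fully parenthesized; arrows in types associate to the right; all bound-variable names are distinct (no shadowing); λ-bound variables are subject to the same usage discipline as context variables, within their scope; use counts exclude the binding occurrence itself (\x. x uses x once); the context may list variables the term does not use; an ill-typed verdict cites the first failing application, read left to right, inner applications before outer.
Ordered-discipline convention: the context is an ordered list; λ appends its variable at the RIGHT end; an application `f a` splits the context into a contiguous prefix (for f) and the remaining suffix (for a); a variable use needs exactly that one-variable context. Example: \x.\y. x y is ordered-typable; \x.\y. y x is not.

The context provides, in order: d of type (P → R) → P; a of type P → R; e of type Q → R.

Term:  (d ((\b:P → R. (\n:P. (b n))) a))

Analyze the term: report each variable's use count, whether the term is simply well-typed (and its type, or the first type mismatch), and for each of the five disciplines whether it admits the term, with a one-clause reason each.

variable uses: d ×1, a ×1, e ×0, b [bound] ×1, n [bound] ×1
left-to-right use order: d, b, n, a
typing: well-typed at P
ordered: ✗, unused: e — weakening required
linear: ✗, unused: e — weakening required
affine: ✓, d, a, e, b, n: no repeats, contraction unneeded
relevant: ✗, unused: e — weakening required
unrestricted: ✓, well-typed at P; no restrictions here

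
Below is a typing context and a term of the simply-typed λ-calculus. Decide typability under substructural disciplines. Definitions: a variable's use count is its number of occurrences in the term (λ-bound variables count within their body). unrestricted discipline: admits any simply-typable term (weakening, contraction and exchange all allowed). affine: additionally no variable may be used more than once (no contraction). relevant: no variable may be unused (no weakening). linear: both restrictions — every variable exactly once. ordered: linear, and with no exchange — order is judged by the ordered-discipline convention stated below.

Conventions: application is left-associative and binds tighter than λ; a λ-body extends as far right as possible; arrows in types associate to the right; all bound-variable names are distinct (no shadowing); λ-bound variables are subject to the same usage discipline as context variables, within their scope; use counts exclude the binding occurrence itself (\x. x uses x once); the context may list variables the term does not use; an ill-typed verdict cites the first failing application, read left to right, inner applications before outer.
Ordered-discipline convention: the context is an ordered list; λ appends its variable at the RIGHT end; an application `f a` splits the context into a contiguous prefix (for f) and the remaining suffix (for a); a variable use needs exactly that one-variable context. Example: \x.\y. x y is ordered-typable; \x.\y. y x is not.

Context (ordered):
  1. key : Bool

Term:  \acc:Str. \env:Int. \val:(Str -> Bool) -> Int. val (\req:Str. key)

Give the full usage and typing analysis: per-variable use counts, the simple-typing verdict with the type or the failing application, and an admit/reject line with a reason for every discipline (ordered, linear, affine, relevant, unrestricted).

variable uses: key: 1; acc [bound]: 0; env [bound]: 0; val [bound]: 1; req [bound]: 0
order of uses: val, key
typing: well-typed — term : Str -> Int -> ((Str -> Bool) -> Int) -> Int
ordered ✗ (acc, env, req never used (weakening))
linear ✗ (acc, env, req never used (weakening))
affine ✓ (key, acc, env, val, req: no repeats, contraction unneeded)
relevant ✗ (acc, env, req never used (weakening))
unrestricted ✓ (typability at Str -> Int -> ((Str -> Bool) -> Int) -> Int is all that's needed)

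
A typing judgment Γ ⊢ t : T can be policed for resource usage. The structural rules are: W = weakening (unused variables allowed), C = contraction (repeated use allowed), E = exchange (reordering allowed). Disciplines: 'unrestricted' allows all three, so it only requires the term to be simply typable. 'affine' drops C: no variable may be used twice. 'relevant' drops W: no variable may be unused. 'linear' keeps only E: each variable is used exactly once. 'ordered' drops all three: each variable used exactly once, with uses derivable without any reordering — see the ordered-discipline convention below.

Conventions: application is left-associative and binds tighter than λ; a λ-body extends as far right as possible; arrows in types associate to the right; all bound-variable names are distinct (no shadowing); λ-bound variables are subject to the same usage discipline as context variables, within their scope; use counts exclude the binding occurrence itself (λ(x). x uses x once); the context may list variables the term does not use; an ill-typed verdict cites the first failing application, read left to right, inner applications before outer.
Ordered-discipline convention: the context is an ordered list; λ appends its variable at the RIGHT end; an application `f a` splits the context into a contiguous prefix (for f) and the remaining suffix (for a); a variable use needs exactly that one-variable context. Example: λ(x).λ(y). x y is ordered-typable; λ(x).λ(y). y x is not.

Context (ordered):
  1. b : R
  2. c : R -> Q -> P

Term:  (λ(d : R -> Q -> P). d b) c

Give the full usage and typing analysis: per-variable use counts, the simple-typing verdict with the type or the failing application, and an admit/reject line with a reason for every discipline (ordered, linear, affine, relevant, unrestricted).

use counts: b: 1×; c: 1×; d [bound]: 1×
left-to-right use order: d, b, c
typing: the term checks, with type Q -> P
ordered: ✗ — no contiguous prefix/suffix split fits d, b, c
linear: ✓ — each of b, c, d used exactly once
affine: ✓ — no duplicate uses among b, c, d
relevant: ✓ — every one of b, c, d appears
unrestricted: ✓ — well-typed at Q -> P; no restrictions here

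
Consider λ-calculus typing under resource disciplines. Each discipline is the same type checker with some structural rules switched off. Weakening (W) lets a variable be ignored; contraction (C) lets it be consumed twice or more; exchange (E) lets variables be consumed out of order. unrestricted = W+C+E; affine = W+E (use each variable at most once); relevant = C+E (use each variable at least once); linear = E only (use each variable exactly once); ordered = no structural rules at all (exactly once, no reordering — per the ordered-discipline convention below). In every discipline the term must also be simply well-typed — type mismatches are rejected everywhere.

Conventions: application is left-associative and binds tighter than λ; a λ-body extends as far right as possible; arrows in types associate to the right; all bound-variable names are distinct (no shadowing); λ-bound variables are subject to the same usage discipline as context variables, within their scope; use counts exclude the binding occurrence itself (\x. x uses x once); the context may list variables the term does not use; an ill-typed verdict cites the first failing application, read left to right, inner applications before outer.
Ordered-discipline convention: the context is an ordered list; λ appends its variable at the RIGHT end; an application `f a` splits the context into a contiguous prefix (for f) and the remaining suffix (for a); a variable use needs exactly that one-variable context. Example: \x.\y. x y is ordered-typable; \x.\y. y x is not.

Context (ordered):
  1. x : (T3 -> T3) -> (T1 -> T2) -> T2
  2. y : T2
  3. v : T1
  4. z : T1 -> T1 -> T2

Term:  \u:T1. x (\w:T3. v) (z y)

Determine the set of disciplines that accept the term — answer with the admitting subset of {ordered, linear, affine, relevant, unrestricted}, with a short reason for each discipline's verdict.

accepted by: none
use counts: x=1; y=1; v=1; z=1; u (λ-bound)=0; w (λ-bound)=0
order of uses: x, v, z, y
typing: ill-typed: a function awaiting T3 -> T3 gets T3 -> T1
ordered: ✗, fails simple typing
linear: ✗, a type mismatch blocks all five
affine: ✗, the type mismatch rejects it
relevant: ✗, not simply typable
unrestricted: ✗, fails simple typing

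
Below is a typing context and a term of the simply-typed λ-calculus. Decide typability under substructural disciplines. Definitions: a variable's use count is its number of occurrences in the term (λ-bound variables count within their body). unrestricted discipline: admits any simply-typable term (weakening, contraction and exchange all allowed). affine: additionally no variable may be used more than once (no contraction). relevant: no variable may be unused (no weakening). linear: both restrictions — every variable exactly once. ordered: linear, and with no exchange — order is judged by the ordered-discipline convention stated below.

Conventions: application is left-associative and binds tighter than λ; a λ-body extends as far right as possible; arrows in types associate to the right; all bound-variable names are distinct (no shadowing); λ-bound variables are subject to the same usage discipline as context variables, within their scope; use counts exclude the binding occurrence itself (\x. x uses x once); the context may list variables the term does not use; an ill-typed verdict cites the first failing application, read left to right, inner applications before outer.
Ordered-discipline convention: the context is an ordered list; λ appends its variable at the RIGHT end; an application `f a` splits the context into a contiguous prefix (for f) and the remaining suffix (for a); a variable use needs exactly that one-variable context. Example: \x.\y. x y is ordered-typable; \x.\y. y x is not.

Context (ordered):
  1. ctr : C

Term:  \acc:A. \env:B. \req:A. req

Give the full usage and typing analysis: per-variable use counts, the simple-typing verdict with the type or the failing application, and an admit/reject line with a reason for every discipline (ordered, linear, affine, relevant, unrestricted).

usage: ctr: 0×, acc [bound]: 0×, env [bound]: 0×, req [bound]: 1×
use order (left to right): req
typing: well-typed at A -> B -> A -> A
ordered: ✗ — ctr, acc, env never used (weakening)
linear: ✗ — ctr, acc, env never used (weakening)
affine: ✓ — no duplicate uses among ctr, acc, env, req
relevant: ✗ — ctr, acc, env never used (weakening)
unrestricted: ✓ — simply typable at A -> B -> A -> A; W, C, E all held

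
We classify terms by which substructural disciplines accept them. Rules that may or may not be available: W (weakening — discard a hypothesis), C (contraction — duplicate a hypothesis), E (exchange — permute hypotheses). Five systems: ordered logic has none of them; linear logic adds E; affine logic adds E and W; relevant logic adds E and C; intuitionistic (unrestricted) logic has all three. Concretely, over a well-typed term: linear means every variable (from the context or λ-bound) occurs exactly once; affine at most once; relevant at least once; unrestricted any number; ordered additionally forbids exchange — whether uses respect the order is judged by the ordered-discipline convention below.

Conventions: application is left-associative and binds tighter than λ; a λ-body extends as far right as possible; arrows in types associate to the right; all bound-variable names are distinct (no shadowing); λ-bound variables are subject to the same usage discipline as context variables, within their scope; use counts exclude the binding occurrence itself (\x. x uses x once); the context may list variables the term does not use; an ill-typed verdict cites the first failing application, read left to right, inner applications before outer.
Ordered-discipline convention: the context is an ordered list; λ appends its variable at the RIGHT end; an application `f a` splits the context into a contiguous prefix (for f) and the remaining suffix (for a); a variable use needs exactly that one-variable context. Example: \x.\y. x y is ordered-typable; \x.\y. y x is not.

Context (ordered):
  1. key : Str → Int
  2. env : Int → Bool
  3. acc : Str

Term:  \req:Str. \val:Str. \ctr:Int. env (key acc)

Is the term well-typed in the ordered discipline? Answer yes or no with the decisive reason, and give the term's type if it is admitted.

no — needs weakening: req, val, ctr unused
usage: key=1; env=1; acc=1; req (bound)=0; val (bound)=0; ctr (bound)=0
order of uses: env, key, acc
typing: the term checks, with type Str → Str → Int → Bool
all disciplines: ordered ✗, linear ✗, affine ✓, relevant ✗, unrestricted ✓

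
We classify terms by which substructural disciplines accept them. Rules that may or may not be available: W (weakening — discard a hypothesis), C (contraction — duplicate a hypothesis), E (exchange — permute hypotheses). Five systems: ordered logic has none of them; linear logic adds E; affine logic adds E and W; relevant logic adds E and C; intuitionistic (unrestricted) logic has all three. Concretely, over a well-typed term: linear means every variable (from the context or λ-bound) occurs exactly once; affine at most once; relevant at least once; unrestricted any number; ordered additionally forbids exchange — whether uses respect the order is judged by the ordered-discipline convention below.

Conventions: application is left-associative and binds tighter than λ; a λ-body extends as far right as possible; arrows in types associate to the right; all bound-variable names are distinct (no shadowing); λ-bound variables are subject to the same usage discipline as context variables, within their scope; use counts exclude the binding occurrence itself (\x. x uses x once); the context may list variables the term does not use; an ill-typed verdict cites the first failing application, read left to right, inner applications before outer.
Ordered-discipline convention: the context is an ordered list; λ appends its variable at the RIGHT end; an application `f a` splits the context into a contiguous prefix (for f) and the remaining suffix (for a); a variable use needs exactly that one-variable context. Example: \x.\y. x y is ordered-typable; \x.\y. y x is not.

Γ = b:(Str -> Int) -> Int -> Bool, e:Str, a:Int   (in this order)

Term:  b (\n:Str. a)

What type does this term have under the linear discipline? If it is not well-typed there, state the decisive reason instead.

not well-typed under linear — needs weakening: e, n unused
usage: b ×1, e ×0, a ×1, n (λ-bound) ×0
left-to-right use order: b, a
typing: the term checks, with type Int -> Bool
summary: ordered ✗ | linear ✗ | affine ✓ | relevant ✗ | unrestricted ✓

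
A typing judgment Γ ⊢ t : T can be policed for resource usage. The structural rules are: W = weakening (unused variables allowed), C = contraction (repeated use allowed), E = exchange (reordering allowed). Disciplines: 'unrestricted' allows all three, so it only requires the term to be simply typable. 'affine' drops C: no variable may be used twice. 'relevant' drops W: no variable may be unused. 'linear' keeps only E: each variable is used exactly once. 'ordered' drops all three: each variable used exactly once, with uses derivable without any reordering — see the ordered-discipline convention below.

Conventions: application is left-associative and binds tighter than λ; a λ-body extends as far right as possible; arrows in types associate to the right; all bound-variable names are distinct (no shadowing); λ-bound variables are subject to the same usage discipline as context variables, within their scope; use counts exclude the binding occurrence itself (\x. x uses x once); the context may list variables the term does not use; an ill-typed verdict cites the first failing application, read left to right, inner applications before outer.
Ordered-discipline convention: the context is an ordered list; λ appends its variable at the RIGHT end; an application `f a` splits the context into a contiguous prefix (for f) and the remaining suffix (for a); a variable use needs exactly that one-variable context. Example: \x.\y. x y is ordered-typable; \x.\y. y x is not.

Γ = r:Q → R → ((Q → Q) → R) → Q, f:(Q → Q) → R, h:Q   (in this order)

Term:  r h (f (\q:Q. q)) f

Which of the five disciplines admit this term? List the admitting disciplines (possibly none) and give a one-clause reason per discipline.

admitted in: relevant, unrestricted
use counts: r ×1; f ×2; h ×1; q (λ-bound) ×1
use order (left to right): r, h, f, q, f
typing: ✓ — Q
ordered ✗ (uses contraction: f ×2)
linear ✗ (uses contraction: f ×2)
affine ✗ (uses contraction: f ×2)
relevant ✓ (at least one use each (r, f, h, q))
unrestricted ✓ (type-checks (Q) and nothing is barred)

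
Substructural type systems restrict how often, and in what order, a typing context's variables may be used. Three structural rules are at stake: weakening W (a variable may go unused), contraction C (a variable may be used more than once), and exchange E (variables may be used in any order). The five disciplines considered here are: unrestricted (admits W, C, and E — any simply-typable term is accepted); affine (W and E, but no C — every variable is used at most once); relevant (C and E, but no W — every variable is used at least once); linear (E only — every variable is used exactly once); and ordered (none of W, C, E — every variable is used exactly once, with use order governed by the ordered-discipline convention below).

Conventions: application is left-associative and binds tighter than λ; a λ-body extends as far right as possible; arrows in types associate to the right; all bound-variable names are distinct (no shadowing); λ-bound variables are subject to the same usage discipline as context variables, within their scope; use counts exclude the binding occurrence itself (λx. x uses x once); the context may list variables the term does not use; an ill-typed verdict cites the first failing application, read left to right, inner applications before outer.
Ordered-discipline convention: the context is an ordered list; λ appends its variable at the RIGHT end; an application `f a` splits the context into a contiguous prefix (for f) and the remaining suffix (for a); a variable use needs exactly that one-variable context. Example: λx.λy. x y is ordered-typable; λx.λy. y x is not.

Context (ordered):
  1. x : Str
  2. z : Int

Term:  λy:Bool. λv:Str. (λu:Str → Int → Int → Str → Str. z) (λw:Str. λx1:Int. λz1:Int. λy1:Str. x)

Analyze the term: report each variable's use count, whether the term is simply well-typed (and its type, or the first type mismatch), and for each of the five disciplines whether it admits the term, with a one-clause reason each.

variable uses: x ×1, z ×1, y (λ-bound) ×0, v (λ-bound) ×0, u (λ-bound) ×0, w (λ-bound) ×0, x1 (λ-bound) ×0, z1 (λ-bound) ×0, y1 (λ-bound) ×0
left-to-right use order: z, x
typing: the term checks, with type Bool → Str → Int
ordered ✗ (y, v, u, w, x1, z1, y1 never used (weakening))
linear ✗ (y, v, u, w, x1, z1, y1 never used (weakening))
affine ✓ (no duplicate uses among x, z, y, v, u, w, x1, z1, y1)
relevant ✗ (y, v, u, w, x1, z1, y1 never used (weakening))
unrestricted ✓ (type-checks (Bool → Str → Int) and nothing is barred)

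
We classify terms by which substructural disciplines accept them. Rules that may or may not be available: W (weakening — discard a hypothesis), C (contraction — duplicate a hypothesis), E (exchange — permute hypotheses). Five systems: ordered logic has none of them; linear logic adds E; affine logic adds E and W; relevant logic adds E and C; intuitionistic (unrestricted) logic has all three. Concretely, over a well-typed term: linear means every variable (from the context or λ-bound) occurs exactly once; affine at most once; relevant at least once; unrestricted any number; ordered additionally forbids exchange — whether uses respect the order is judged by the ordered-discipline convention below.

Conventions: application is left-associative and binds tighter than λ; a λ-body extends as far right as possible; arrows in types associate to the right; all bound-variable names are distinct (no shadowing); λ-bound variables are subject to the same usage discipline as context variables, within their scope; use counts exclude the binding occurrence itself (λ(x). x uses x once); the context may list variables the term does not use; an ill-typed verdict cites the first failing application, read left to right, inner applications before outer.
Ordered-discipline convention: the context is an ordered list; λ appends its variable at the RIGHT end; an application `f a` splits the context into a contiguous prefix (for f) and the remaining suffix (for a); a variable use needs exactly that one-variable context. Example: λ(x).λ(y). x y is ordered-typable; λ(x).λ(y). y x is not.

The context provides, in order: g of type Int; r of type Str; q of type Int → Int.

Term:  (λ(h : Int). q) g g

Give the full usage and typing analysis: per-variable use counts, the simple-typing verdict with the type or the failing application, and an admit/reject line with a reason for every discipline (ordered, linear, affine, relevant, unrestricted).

usage: g ×2; r ×0; q ×1; h [bound] ×0
left-to-right use order: q, g, g
typing: ✓ — Int
ordered ✗ (needs contraction — g ×2; unused: r, h — weakening required)
linear ✗ (needs contraction — g ×2; unused: r, h — weakening required)
affine ✗ (needs contraction — g ×2)
relevant ✗ (unused: r, h — weakening required)
unrestricted ✓ (simply typable at Int; W, C, E all held)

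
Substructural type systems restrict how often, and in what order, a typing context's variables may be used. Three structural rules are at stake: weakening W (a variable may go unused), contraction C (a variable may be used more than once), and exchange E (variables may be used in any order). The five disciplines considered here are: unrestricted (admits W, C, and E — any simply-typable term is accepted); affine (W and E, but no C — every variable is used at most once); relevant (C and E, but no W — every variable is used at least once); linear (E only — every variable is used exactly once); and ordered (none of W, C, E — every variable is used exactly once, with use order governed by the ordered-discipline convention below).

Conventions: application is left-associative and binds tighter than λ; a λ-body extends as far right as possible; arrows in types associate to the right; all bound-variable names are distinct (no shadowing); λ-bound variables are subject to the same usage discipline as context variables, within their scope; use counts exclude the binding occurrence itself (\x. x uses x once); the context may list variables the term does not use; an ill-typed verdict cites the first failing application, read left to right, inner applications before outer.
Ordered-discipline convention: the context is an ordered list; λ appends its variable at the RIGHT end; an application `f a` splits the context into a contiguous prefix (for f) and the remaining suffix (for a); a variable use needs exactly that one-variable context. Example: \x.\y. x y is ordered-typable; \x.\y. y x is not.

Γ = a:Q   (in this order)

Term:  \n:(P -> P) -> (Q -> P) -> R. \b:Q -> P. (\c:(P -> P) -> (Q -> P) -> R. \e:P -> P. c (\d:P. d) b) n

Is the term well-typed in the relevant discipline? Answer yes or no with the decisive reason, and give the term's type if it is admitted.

no — a, e left unused
counts: a=0, n (bound)=1, b (bound)=1, c (bound)=1, e (bound)=0, d (bound)=1
left-to-right use order: c, d, b, n
typing: well-typed at ((P -> P) -> (Q -> P) -> R) -> (Q -> P) -> (P -> P) -> R
all disciplines: ordered ✗, linear ✗, affine ✓, relevant ✗, unrestricted ✓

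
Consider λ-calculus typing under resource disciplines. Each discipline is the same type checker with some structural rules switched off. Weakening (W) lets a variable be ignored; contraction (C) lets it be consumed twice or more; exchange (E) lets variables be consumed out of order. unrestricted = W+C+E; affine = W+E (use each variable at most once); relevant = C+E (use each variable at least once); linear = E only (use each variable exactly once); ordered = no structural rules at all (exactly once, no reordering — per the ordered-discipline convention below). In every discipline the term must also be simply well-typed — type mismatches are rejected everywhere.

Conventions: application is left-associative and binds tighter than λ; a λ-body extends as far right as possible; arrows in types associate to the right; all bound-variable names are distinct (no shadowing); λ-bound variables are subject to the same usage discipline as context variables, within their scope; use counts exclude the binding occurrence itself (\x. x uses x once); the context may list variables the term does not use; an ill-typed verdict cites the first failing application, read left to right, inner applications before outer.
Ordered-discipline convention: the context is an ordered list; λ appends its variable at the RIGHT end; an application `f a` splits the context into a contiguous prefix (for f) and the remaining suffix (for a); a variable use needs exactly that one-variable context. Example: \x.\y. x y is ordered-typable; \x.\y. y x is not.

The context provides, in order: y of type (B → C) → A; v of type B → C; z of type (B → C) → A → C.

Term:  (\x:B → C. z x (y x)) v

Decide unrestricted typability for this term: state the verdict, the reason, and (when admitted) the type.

yes — typability at C is all that's needed; term : C
use counts: y: 1×, v: 1×, z: 1×, x [bound]: 2×
order of uses: z, x, y, x, v
typing: the term checks, with type C
across the five disciplines: ordered ✗; linear ✗; affine ✗; relevant ✓; unrestricted ✓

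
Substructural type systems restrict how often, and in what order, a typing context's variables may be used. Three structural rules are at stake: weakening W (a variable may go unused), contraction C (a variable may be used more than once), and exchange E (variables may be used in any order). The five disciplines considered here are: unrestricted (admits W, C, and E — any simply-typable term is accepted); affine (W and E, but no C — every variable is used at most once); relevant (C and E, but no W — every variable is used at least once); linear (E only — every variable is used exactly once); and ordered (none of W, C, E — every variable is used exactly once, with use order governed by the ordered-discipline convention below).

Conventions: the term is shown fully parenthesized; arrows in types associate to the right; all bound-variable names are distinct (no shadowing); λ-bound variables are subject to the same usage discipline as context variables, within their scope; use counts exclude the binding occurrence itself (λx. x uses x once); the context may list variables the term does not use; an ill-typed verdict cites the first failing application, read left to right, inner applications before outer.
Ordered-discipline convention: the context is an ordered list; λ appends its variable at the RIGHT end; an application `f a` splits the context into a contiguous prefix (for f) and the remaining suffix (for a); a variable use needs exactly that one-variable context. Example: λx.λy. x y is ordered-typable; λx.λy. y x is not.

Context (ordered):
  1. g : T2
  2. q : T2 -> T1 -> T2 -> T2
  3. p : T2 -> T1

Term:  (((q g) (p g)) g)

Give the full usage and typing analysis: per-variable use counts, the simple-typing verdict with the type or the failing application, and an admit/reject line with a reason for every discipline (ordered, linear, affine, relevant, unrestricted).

counts: g: 3, q: 1, p: 1
left-to-right use order: q, g, p, g, g
typing: well-typed — term : T2
ordered: ✗, needs contraction — g ×3
linear: ✗, needs contraction — g ×3
affine: ✗, needs contraction — g ×3
relevant: ✓, none of g, q, p goes unused
unrestricted: ✓, typability at T2 is all that's needed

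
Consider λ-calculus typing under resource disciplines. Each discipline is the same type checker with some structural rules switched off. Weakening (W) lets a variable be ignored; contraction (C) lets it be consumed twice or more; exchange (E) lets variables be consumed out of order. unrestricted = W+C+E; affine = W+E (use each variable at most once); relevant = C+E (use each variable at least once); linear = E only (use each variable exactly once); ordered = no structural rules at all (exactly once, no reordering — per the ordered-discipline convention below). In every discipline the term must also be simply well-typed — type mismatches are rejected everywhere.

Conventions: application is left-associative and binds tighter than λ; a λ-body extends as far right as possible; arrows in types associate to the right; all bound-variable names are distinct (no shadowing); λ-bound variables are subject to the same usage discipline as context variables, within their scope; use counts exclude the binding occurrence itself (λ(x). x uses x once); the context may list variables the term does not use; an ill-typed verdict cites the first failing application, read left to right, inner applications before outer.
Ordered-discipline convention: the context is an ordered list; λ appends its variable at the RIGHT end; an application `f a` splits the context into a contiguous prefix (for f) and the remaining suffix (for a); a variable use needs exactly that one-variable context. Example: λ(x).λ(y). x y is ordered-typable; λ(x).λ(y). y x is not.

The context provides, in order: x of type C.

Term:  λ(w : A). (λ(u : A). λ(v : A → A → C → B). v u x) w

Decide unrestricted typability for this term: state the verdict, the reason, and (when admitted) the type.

no — the type mismatch rejects it
counts: x=1; w (bound)=1; u (bound)=1; v (bound)=1
use order (left to right): v, u, x, w
typing: ill-typed: an argument C mismatches the expected A
per-discipline verdicts: ordered ✗ | linear ✗ | affine ✗ | relevant ✗ | unrestricted ✗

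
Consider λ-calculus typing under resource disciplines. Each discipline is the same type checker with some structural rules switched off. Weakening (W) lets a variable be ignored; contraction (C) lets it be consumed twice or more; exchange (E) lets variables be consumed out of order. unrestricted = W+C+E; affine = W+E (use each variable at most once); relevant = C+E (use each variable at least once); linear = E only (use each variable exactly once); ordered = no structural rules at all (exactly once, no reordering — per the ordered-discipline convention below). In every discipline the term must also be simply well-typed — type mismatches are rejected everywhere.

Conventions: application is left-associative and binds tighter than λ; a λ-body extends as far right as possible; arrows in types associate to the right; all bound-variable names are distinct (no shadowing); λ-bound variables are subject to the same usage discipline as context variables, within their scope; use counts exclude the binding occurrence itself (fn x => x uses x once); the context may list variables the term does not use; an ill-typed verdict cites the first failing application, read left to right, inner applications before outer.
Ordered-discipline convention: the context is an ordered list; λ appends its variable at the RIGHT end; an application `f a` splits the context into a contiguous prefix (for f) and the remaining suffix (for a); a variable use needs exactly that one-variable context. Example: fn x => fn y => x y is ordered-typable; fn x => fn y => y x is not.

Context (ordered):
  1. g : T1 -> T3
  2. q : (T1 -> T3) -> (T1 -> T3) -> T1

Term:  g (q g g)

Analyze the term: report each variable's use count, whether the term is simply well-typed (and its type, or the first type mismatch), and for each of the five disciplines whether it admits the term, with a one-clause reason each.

variable uses: g ×3, q ×1
uses in reading order: g, q, g, g
typing: well-typed at T3
ordered: ✗ — needs contraction — g ×3
linear: ✗ — needs contraction — g ×3
affine: ✗ — needs contraction — g ×3
relevant: ✓ — every one of g, q appears
unrestricted: ✓ — well-typed at T3; no restrictions here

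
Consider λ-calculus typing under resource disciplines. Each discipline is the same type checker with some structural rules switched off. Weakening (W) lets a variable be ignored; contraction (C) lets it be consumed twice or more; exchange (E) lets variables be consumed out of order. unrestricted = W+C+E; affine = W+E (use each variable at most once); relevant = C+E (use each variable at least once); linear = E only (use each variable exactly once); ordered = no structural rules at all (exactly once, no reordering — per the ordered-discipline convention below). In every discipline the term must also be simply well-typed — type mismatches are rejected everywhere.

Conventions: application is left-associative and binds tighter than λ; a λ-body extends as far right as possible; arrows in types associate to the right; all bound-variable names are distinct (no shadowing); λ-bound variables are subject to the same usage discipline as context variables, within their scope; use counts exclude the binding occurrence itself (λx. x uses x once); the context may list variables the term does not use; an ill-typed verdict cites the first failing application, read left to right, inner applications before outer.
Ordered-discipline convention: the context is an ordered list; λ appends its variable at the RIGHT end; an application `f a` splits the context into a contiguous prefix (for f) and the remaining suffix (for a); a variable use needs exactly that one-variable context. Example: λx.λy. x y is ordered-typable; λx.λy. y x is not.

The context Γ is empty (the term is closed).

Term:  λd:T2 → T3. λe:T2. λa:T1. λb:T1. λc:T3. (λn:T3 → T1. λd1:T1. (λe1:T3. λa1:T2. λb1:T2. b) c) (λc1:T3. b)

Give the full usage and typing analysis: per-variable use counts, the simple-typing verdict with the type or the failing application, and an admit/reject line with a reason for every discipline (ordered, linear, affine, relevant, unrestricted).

variable uses: d [bound]: 0; e [bound]: 0; a [bound]: 0; b [bound]: 2; c [bound]: 1; n [bound]: 0; d1 [bound]: 0; e1 [bound]: 0; a1 [bound]: 0; b1 [bound]: 0; c1 [bound]: 0
order of uses: b, c, b
typing: ✓ — (T2 → T3) → T2 → T1 → T1 → T3 → T1 → T2 → T2 → T1
ordered: ✗ — needs contraction — b ×2; d, e, a, n, d1, e1, a1, b1, c1 left unused
linear: ✗ — needs contraction — b ×2; d, e, a, n, d1, e1, a1, b1, c1 left unused
affine: ✗ — needs contraction — b ×2
relevant: ✗ — d, e, a, n, d1, e1, a1, b1, c1 left unused
unrestricted: ✓ — type-checks ((T2 → T3) → T2 → T1 → T1 → T3 → T1 → T2 → T2 → T1) and nothing is barred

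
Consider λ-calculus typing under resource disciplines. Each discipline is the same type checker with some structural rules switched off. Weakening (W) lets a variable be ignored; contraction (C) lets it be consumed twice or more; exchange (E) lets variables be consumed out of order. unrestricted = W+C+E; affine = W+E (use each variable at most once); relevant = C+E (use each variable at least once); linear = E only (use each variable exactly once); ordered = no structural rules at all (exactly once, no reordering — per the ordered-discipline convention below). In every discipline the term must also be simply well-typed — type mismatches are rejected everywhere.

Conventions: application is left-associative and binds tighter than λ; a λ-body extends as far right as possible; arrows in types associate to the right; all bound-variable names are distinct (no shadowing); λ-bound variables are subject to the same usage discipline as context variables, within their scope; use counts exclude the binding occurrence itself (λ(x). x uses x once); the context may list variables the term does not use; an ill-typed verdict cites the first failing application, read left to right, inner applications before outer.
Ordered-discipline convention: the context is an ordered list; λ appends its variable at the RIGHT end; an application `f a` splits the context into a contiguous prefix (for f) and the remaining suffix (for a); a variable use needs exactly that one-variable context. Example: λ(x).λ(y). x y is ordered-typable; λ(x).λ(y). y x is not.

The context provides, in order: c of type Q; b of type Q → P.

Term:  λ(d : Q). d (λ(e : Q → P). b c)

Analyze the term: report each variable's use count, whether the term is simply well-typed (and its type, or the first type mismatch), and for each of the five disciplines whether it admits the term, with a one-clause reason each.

usage: c ×1, b ×1, d [bound] ×1, e [bound] ×0
order of uses: d, b, c
typing: ill-typed: applying a non-function (Q)
ordered: ✗, a type mismatch blocks all five
linear: ✗, the type mismatch rejects it
affine: ✗, not simply typable
relevant: ✗, fails simple typing
unrestricted: ✗, a type mismatch blocks all five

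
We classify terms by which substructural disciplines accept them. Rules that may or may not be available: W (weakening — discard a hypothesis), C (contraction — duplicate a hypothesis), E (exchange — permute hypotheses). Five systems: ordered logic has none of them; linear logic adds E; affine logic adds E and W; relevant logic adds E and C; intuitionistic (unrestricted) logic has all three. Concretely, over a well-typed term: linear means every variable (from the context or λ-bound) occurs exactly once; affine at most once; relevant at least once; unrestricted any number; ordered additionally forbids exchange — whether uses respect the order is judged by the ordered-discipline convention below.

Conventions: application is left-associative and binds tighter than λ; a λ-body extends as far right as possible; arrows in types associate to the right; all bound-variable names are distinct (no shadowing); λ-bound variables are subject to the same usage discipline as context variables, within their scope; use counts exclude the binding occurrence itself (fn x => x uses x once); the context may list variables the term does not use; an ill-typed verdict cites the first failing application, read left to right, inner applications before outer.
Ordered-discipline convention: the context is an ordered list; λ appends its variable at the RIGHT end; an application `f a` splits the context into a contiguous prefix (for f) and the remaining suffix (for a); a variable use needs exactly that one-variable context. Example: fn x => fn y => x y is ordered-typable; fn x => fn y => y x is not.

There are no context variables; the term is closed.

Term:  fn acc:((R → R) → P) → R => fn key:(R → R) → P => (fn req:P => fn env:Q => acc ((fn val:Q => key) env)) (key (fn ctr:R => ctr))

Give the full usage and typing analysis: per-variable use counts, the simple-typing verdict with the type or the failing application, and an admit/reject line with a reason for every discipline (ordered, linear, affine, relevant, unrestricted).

variable uses: acc (λ-bound): 1; key (λ-bound): 2; req (λ-bound): 0; env (λ-bound): 1; val (λ-bound): 0; ctr (λ-bound): 1
use order (left to right): acc, key, env, key, ctr
typing: well-typed at (((R → R) → P) → R) → ((R → R) → P) → Q → R
ordered ✗ (repeated use of key ×2; needs weakening: req, val unused)
linear ✗ (repeated use of key ×2; needs weakening: req, val unused)
affine ✗ (repeated use of key ×2)
relevant ✗ (needs weakening: req, val unused)
unrestricted ✓ (simply typable at (((R → R) → P) → R) → ((R → R) → P) → Q → R; W, C, E all held)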